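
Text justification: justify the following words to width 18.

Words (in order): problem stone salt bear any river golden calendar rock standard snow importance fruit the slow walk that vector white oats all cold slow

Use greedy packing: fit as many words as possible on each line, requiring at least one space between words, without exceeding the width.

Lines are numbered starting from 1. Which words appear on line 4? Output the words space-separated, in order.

Line 1: ['problem', 'stone', 'salt'] (min_width=18, slack=0)
Line 2: ['bear', 'any', 'river'] (min_width=14, slack=4)
Line 3: ['golden', 'calendar'] (min_width=15, slack=3)
Line 4: ['rock', 'standard', 'snow'] (min_width=18, slack=0)
Line 5: ['importance', 'fruit'] (min_width=16, slack=2)
Line 6: ['the', 'slow', 'walk', 'that'] (min_width=18, slack=0)
Line 7: ['vector', 'white', 'oats'] (min_width=17, slack=1)
Line 8: ['all', 'cold', 'slow'] (min_width=13, slack=5)

Answer: rock standard snow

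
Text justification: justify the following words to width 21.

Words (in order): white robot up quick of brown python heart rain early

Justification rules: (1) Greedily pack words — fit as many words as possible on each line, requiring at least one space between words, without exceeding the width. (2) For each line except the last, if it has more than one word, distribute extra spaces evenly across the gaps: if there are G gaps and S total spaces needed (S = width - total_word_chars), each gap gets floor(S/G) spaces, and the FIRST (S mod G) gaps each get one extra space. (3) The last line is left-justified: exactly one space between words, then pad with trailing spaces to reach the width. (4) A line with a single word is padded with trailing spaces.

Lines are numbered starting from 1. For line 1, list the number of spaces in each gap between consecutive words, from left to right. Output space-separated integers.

Line 1: ['white', 'robot', 'up', 'quick'] (min_width=20, slack=1)
Line 2: ['of', 'brown', 'python', 'heart'] (min_width=21, slack=0)
Line 3: ['rain', 'early'] (min_width=10, slack=11)

Answer: 2 1 1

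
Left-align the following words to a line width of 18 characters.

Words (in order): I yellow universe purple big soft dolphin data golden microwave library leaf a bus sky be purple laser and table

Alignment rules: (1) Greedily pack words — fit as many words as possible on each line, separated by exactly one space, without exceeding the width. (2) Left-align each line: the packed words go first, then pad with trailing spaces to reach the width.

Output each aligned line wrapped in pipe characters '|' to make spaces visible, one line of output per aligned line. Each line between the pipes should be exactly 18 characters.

Line 1: ['I', 'yellow', 'universe'] (min_width=17, slack=1)
Line 2: ['purple', 'big', 'soft'] (min_width=15, slack=3)
Line 3: ['dolphin', 'data'] (min_width=12, slack=6)
Line 4: ['golden', 'microwave'] (min_width=16, slack=2)
Line 5: ['library', 'leaf', 'a', 'bus'] (min_width=18, slack=0)
Line 6: ['sky', 'be', 'purple'] (min_width=13, slack=5)
Line 7: ['laser', 'and', 'table'] (min_width=15, slack=3)

Answer: |I yellow universe |
|purple big soft   |
|dolphin data      |
|golden microwave  |
|library leaf a bus|
|sky be purple     |
|laser and table   |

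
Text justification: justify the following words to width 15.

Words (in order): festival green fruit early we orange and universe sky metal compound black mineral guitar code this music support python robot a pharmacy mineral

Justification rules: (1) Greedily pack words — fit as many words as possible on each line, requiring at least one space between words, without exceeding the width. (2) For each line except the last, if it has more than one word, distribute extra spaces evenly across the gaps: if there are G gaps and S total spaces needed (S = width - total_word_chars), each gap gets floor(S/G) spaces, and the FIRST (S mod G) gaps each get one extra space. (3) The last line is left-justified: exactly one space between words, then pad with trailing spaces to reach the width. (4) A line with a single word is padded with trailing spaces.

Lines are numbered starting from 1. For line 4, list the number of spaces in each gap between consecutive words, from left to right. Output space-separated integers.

Line 1: ['festival', 'green'] (min_width=14, slack=1)
Line 2: ['fruit', 'early', 'we'] (min_width=14, slack=1)
Line 3: ['orange', 'and'] (min_width=10, slack=5)
Line 4: ['universe', 'sky'] (min_width=12, slack=3)
Line 5: ['metal', 'compound'] (min_width=14, slack=1)
Line 6: ['black', 'mineral'] (min_width=13, slack=2)
Line 7: ['guitar', 'code'] (min_width=11, slack=4)
Line 8: ['this', 'music'] (min_width=10, slack=5)
Line 9: ['support', 'python'] (min_width=14, slack=1)
Line 10: ['robot', 'a'] (min_width=7, slack=8)
Line 11: ['pharmacy'] (min_width=8, slack=7)
Line 12: ['mineral'] (min_width=7, slack=8)

Answer: 4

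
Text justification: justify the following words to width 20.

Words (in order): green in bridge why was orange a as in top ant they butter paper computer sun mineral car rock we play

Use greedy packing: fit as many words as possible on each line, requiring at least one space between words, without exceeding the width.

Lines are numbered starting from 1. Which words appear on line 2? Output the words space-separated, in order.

Answer: was orange a as in

Derivation:
Line 1: ['green', 'in', 'bridge', 'why'] (min_width=19, slack=1)
Line 2: ['was', 'orange', 'a', 'as', 'in'] (min_width=18, slack=2)
Line 3: ['top', 'ant', 'they', 'butter'] (min_width=19, slack=1)
Line 4: ['paper', 'computer', 'sun'] (min_width=18, slack=2)
Line 5: ['mineral', 'car', 'rock', 'we'] (min_width=19, slack=1)
Line 6: ['play'] (min_width=4, slack=16)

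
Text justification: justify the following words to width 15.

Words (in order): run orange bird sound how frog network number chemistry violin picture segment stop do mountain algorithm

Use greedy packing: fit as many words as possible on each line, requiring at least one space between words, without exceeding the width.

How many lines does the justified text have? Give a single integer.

Line 1: ['run', 'orange', 'bird'] (min_width=15, slack=0)
Line 2: ['sound', 'how', 'frog'] (min_width=14, slack=1)
Line 3: ['network', 'number'] (min_width=14, slack=1)
Line 4: ['chemistry'] (min_width=9, slack=6)
Line 5: ['violin', 'picture'] (min_width=14, slack=1)
Line 6: ['segment', 'stop', 'do'] (min_width=15, slack=0)
Line 7: ['mountain'] (min_width=8, slack=7)
Line 8: ['algorithm'] (min_width=9, slack=6)
Total lines: 8

Answer: 8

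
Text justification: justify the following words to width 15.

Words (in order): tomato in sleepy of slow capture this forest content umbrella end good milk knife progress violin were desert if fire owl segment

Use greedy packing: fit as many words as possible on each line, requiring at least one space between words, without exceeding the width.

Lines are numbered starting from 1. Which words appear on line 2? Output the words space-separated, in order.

Line 1: ['tomato', 'in'] (min_width=9, slack=6)
Line 2: ['sleepy', 'of', 'slow'] (min_width=14, slack=1)
Line 3: ['capture', 'this'] (min_width=12, slack=3)
Line 4: ['forest', 'content'] (min_width=14, slack=1)
Line 5: ['umbrella', 'end'] (min_width=12, slack=3)
Line 6: ['good', 'milk', 'knife'] (min_width=15, slack=0)
Line 7: ['progress', 'violin'] (min_width=15, slack=0)
Line 8: ['were', 'desert', 'if'] (min_width=14, slack=1)
Line 9: ['fire', 'owl'] (min_width=8, slack=7)
Line 10: ['segment'] (min_width=7, slack=8)

Answer: sleepy of slow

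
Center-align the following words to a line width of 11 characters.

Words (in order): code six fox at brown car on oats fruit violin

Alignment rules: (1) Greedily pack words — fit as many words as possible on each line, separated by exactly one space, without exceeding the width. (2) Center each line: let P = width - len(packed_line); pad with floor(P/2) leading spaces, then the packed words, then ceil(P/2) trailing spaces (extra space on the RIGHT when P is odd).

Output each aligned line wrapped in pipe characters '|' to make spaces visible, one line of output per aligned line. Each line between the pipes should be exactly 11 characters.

Answer: | code six  |
|  fox at   |
| brown car |
|  on oats  |
|   fruit   |
|  violin   |

Derivation:
Line 1: ['code', 'six'] (min_width=8, slack=3)
Line 2: ['fox', 'at'] (min_width=6, slack=5)
Line 3: ['brown', 'car'] (min_width=9, slack=2)
Line 4: ['on', 'oats'] (min_width=7, slack=4)
Line 5: ['fruit'] (min_width=5, slack=6)
Line 6: ['violin'] (min_width=6, slack=5)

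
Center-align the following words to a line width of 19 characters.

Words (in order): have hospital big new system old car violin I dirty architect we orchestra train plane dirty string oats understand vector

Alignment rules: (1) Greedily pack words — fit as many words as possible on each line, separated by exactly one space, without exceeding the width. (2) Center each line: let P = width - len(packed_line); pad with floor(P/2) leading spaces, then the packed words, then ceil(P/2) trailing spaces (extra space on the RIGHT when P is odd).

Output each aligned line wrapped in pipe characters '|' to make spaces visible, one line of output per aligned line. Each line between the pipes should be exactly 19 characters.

Answer: | have hospital big |
|new system old car |
|  violin I dirty   |
|   architect we    |
|  orchestra train  |
|plane dirty string |
|  oats understand  |
|      vector       |

Derivation:
Line 1: ['have', 'hospital', 'big'] (min_width=17, slack=2)
Line 2: ['new', 'system', 'old', 'car'] (min_width=18, slack=1)
Line 3: ['violin', 'I', 'dirty'] (min_width=14, slack=5)
Line 4: ['architect', 'we'] (min_width=12, slack=7)
Line 5: ['orchestra', 'train'] (min_width=15, slack=4)
Line 6: ['plane', 'dirty', 'string'] (min_width=18, slack=1)
Line 7: ['oats', 'understand'] (min_width=15, slack=4)
Line 8: ['vector'] (min_width=6, slack=13)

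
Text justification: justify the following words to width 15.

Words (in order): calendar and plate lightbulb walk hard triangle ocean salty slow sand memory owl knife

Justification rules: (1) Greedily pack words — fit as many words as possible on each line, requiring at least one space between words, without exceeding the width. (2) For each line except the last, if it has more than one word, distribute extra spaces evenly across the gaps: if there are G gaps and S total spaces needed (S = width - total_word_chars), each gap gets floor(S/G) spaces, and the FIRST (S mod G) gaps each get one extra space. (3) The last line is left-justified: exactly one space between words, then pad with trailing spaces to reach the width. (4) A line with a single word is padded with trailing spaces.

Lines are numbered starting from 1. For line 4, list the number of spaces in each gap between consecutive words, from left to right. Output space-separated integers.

Answer: 2

Derivation:
Line 1: ['calendar', 'and'] (min_width=12, slack=3)
Line 2: ['plate', 'lightbulb'] (min_width=15, slack=0)
Line 3: ['walk', 'hard'] (min_width=9, slack=6)
Line 4: ['triangle', 'ocean'] (min_width=14, slack=1)
Line 5: ['salty', 'slow', 'sand'] (min_width=15, slack=0)
Line 6: ['memory', 'owl'] (min_width=10, slack=5)
Line 7: ['knife'] (min_width=5, slack=10)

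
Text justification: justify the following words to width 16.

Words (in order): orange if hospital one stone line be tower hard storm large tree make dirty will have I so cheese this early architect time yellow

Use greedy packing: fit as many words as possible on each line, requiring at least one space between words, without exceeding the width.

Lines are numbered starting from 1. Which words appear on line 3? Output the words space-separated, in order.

Answer: stone line be

Derivation:
Line 1: ['orange', 'if'] (min_width=9, slack=7)
Line 2: ['hospital', 'one'] (min_width=12, slack=4)
Line 3: ['stone', 'line', 'be'] (min_width=13, slack=3)
Line 4: ['tower', 'hard', 'storm'] (min_width=16, slack=0)
Line 5: ['large', 'tree', 'make'] (min_width=15, slack=1)
Line 6: ['dirty', 'will', 'have'] (min_width=15, slack=1)
Line 7: ['I', 'so', 'cheese', 'this'] (min_width=16, slack=0)
Line 8: ['early', 'architect'] (min_width=15, slack=1)
Line 9: ['time', 'yellow'] (min_width=11, slack=5)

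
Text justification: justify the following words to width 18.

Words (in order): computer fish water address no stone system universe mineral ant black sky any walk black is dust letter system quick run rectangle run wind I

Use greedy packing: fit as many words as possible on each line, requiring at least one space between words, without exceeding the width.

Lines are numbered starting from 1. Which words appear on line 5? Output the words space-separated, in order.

Answer: ant black sky any

Derivation:
Line 1: ['computer', 'fish'] (min_width=13, slack=5)
Line 2: ['water', 'address', 'no'] (min_width=16, slack=2)
Line 3: ['stone', 'system'] (min_width=12, slack=6)
Line 4: ['universe', 'mineral'] (min_width=16, slack=2)
Line 5: ['ant', 'black', 'sky', 'any'] (min_width=17, slack=1)
Line 6: ['walk', 'black', 'is', 'dust'] (min_width=18, slack=0)
Line 7: ['letter', 'system'] (min_width=13, slack=5)
Line 8: ['quick', 'run'] (min_width=9, slack=9)
Line 9: ['rectangle', 'run', 'wind'] (min_width=18, slack=0)
Line 10: ['I'] (min_width=1, slack=17)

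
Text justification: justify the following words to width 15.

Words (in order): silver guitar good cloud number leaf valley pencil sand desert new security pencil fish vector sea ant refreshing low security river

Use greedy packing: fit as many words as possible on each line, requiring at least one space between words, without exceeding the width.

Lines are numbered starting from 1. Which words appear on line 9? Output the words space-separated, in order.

Line 1: ['silver', 'guitar'] (min_width=13, slack=2)
Line 2: ['good', 'cloud'] (min_width=10, slack=5)
Line 3: ['number', 'leaf'] (min_width=11, slack=4)
Line 4: ['valley', 'pencil'] (min_width=13, slack=2)
Line 5: ['sand', 'desert', 'new'] (min_width=15, slack=0)
Line 6: ['security', 'pencil'] (min_width=15, slack=0)
Line 7: ['fish', 'vector', 'sea'] (min_width=15, slack=0)
Line 8: ['ant', 'refreshing'] (min_width=14, slack=1)
Line 9: ['low', 'security'] (min_width=12, slack=3)
Line 10: ['river'] (min_width=5, slack=10)

Answer: low security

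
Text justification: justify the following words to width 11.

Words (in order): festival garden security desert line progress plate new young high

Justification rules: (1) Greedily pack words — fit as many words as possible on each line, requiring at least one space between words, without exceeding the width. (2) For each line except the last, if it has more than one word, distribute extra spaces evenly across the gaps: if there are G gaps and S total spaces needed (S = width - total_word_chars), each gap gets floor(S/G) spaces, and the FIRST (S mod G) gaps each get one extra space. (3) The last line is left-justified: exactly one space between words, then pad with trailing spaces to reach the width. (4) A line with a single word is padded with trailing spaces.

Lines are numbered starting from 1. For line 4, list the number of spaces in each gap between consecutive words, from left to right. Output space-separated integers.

Answer: 1

Derivation:
Line 1: ['festival'] (min_width=8, slack=3)
Line 2: ['garden'] (min_width=6, slack=5)
Line 3: ['security'] (min_width=8, slack=3)
Line 4: ['desert', 'line'] (min_width=11, slack=0)
Line 5: ['progress'] (min_width=8, slack=3)
Line 6: ['plate', 'new'] (min_width=9, slack=2)
Line 7: ['young', 'high'] (min_width=10, slack=1)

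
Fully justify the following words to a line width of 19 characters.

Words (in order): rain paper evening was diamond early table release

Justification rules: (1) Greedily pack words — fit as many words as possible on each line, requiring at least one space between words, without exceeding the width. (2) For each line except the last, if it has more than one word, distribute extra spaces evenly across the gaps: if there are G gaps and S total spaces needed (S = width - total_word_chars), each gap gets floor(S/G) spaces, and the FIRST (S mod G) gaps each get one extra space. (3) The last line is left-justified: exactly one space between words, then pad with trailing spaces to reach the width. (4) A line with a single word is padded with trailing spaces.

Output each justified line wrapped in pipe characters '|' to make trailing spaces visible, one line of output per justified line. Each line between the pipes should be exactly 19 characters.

Answer: |rain  paper evening|
|was  diamond  early|
|table release      |

Derivation:
Line 1: ['rain', 'paper', 'evening'] (min_width=18, slack=1)
Line 2: ['was', 'diamond', 'early'] (min_width=17, slack=2)
Line 3: ['table', 'release'] (min_width=13, slack=6)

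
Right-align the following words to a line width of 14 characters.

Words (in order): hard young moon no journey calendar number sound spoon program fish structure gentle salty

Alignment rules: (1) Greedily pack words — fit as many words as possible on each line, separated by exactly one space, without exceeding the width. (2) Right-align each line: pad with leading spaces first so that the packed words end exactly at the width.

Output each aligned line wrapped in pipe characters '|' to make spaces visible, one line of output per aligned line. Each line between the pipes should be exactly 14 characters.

Answer: |    hard young|
|       moon no|
|       journey|
|      calendar|
|  number sound|
| spoon program|
|fish structure|
|  gentle salty|

Derivation:
Line 1: ['hard', 'young'] (min_width=10, slack=4)
Line 2: ['moon', 'no'] (min_width=7, slack=7)
Line 3: ['journey'] (min_width=7, slack=7)
Line 4: ['calendar'] (min_width=8, slack=6)
Line 5: ['number', 'sound'] (min_width=12, slack=2)
Line 6: ['spoon', 'program'] (min_width=13, slack=1)
Line 7: ['fish', 'structure'] (min_width=14, slack=0)
Line 8: ['gentle', 'salty'] (min_width=12, slack=2)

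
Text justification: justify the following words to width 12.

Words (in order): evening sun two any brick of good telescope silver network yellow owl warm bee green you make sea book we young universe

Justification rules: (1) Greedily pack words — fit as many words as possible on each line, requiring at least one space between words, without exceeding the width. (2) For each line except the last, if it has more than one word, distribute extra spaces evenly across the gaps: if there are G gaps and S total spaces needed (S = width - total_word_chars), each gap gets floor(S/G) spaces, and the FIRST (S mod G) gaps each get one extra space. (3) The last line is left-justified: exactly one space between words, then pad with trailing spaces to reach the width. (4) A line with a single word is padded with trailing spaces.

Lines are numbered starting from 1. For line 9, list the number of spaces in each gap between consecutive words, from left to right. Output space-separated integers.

Answer: 5

Derivation:
Line 1: ['evening', 'sun'] (min_width=11, slack=1)
Line 2: ['two', 'any'] (min_width=7, slack=5)
Line 3: ['brick', 'of'] (min_width=8, slack=4)
Line 4: ['good'] (min_width=4, slack=8)
Line 5: ['telescope'] (min_width=9, slack=3)
Line 6: ['silver'] (min_width=6, slack=6)
Line 7: ['network'] (min_width=7, slack=5)
Line 8: ['yellow', 'owl'] (min_width=10, slack=2)
Line 9: ['warm', 'bee'] (min_width=8, slack=4)
Line 10: ['green', 'you'] (min_width=9, slack=3)
Line 11: ['make', 'sea'] (min_width=8, slack=4)
Line 12: ['book', 'we'] (min_width=7, slack=5)
Line 13: ['young'] (min_width=5, slack=7)
Line 14: ['universe'] (min_width=8, slack=4)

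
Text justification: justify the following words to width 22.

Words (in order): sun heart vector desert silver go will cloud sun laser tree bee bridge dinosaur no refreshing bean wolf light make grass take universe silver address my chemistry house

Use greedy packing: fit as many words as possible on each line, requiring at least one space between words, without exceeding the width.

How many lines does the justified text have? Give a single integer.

Line 1: ['sun', 'heart', 'vector'] (min_width=16, slack=6)
Line 2: ['desert', 'silver', 'go', 'will'] (min_width=21, slack=1)
Line 3: ['cloud', 'sun', 'laser', 'tree'] (min_width=20, slack=2)
Line 4: ['bee', 'bridge', 'dinosaur', 'no'] (min_width=22, slack=0)
Line 5: ['refreshing', 'bean', 'wolf'] (min_width=20, slack=2)
Line 6: ['light', 'make', 'grass', 'take'] (min_width=21, slack=1)
Line 7: ['universe', 'silver'] (min_width=15, slack=7)
Line 8: ['address', 'my', 'chemistry'] (min_width=20, slack=2)
Line 9: ['house'] (min_width=5, slack=17)
Total lines: 9

Answer: 9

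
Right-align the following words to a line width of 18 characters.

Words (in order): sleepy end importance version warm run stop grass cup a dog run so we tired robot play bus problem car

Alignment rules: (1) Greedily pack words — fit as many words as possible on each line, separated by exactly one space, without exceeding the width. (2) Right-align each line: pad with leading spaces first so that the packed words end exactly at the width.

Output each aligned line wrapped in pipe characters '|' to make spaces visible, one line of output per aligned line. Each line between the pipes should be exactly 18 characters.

Answer: |        sleepy end|
|importance version|
|     warm run stop|
|   grass cup a dog|
|   run so we tired|
|    robot play bus|
|       problem car|

Derivation:
Line 1: ['sleepy', 'end'] (min_width=10, slack=8)
Line 2: ['importance', 'version'] (min_width=18, slack=0)
Line 3: ['warm', 'run', 'stop'] (min_width=13, slack=5)
Line 4: ['grass', 'cup', 'a', 'dog'] (min_width=15, slack=3)
Line 5: ['run', 'so', 'we', 'tired'] (min_width=15, slack=3)
Line 6: ['robot', 'play', 'bus'] (min_width=14, slack=4)
Line 7: ['problem', 'car'] (min_width=11, slack=7)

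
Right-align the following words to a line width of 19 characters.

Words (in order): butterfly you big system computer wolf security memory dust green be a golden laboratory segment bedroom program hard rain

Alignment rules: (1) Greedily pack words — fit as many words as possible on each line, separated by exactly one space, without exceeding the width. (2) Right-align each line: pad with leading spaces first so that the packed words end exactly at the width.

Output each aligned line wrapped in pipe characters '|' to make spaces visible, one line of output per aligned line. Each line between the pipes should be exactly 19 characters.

Answer: |  butterfly you big|
|    system computer|
|      wolf security|
|  memory dust green|
|        be a golden|
| laboratory segment|
|    bedroom program|
|          hard rain|

Derivation:
Line 1: ['butterfly', 'you', 'big'] (min_width=17, slack=2)
Line 2: ['system', 'computer'] (min_width=15, slack=4)
Line 3: ['wolf', 'security'] (min_width=13, slack=6)
Line 4: ['memory', 'dust', 'green'] (min_width=17, slack=2)
Line 5: ['be', 'a', 'golden'] (min_width=11, slack=8)
Line 6: ['laboratory', 'segment'] (min_width=18, slack=1)
Line 7: ['bedroom', 'program'] (min_width=15, slack=4)
Line 8: ['hard', 'rain'] (min_width=9, slack=10)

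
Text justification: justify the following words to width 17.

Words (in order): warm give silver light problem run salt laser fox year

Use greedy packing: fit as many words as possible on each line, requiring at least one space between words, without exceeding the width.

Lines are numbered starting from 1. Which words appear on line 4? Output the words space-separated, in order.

Line 1: ['warm', 'give', 'silver'] (min_width=16, slack=1)
Line 2: ['light', 'problem', 'run'] (min_width=17, slack=0)
Line 3: ['salt', 'laser', 'fox'] (min_width=14, slack=3)
Line 4: ['year'] (min_width=4, slack=13)

Answer: year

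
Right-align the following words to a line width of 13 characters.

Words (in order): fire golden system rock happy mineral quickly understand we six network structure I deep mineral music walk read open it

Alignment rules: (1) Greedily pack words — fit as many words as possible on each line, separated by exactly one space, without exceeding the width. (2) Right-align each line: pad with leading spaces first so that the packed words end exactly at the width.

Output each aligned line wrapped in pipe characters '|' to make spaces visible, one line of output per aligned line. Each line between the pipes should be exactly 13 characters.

Answer: |  fire golden|
|  system rock|
|happy mineral|
|      quickly|
|understand we|
|  six network|
|  structure I|
| deep mineral|
|   music walk|
| read open it|

Derivation:
Line 1: ['fire', 'golden'] (min_width=11, slack=2)
Line 2: ['system', 'rock'] (min_width=11, slack=2)
Line 3: ['happy', 'mineral'] (min_width=13, slack=0)
Line 4: ['quickly'] (min_width=7, slack=6)
Line 5: ['understand', 'we'] (min_width=13, slack=0)
Line 6: ['six', 'network'] (min_width=11, slack=2)
Line 7: ['structure', 'I'] (min_width=11, slack=2)
Line 8: ['deep', 'mineral'] (min_width=12, slack=1)
Line 9: ['music', 'walk'] (min_width=10, slack=3)
Line 10: ['read', 'open', 'it'] (min_width=12, slack=1)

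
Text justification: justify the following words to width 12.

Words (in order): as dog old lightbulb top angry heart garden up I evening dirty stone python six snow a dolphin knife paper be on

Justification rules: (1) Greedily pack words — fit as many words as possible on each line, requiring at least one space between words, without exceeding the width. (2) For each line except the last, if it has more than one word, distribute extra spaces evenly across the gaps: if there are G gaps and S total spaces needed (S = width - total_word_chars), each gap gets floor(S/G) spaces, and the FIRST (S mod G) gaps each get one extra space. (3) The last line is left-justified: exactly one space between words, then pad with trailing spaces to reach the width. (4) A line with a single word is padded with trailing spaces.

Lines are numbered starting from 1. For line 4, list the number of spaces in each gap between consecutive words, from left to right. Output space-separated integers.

Line 1: ['as', 'dog', 'old'] (min_width=10, slack=2)
Line 2: ['lightbulb'] (min_width=9, slack=3)
Line 3: ['top', 'angry'] (min_width=9, slack=3)
Line 4: ['heart', 'garden'] (min_width=12, slack=0)
Line 5: ['up', 'I', 'evening'] (min_width=12, slack=0)
Line 6: ['dirty', 'stone'] (min_width=11, slack=1)
Line 7: ['python', 'six'] (min_width=10, slack=2)
Line 8: ['snow', 'a'] (min_width=6, slack=6)
Line 9: ['dolphin'] (min_width=7, slack=5)
Line 10: ['knife', 'paper'] (min_width=11, slack=1)
Line 11: ['be', 'on'] (min_width=5, slack=7)

Answer: 1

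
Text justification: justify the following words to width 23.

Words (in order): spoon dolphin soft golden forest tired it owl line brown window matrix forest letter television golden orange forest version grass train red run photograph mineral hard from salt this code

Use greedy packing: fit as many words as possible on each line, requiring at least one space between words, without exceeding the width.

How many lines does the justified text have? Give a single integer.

Line 1: ['spoon', 'dolphin', 'soft'] (min_width=18, slack=5)
Line 2: ['golden', 'forest', 'tired', 'it'] (min_width=22, slack=1)
Line 3: ['owl', 'line', 'brown', 'window'] (min_width=21, slack=2)
Line 4: ['matrix', 'forest', 'letter'] (min_width=20, slack=3)
Line 5: ['television', 'golden'] (min_width=17, slack=6)
Line 6: ['orange', 'forest', 'version'] (min_width=21, slack=2)
Line 7: ['grass', 'train', 'red', 'run'] (min_width=19, slack=4)
Line 8: ['photograph', 'mineral', 'hard'] (min_width=23, slack=0)
Line 9: ['from', 'salt', 'this', 'code'] (min_width=19, slack=4)
Total lines: 9

Answer: 9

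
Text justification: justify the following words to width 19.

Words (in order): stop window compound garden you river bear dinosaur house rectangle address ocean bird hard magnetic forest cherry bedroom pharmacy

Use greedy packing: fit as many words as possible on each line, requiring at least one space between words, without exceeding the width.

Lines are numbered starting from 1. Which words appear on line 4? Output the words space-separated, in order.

Answer: house rectangle

Derivation:
Line 1: ['stop', 'window'] (min_width=11, slack=8)
Line 2: ['compound', 'garden', 'you'] (min_width=19, slack=0)
Line 3: ['river', 'bear', 'dinosaur'] (min_width=19, slack=0)
Line 4: ['house', 'rectangle'] (min_width=15, slack=4)
Line 5: ['address', 'ocean', 'bird'] (min_width=18, slack=1)
Line 6: ['hard', 'magnetic'] (min_width=13, slack=6)
Line 7: ['forest', 'cherry'] (min_width=13, slack=6)
Line 8: ['bedroom', 'pharmacy'] (min_width=16, slack=3)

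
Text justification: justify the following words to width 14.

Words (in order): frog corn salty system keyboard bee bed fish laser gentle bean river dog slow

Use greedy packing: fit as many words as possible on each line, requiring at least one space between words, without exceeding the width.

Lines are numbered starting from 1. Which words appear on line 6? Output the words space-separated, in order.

Line 1: ['frog', 'corn'] (min_width=9, slack=5)
Line 2: ['salty', 'system'] (min_width=12, slack=2)
Line 3: ['keyboard', 'bee'] (min_width=12, slack=2)
Line 4: ['bed', 'fish', 'laser'] (min_width=14, slack=0)
Line 5: ['gentle', 'bean'] (min_width=11, slack=3)
Line 6: ['river', 'dog', 'slow'] (min_width=14, slack=0)

Answer: river dog slow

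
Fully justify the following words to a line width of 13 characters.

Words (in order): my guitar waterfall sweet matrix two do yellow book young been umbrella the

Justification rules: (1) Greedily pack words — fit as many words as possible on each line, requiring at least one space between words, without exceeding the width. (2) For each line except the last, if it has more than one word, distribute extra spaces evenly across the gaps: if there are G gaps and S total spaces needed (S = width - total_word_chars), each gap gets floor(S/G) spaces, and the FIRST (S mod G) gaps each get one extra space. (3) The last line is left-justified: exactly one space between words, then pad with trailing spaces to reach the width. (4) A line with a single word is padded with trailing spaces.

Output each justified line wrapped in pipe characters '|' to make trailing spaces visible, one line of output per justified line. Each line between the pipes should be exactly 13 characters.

Line 1: ['my', 'guitar'] (min_width=9, slack=4)
Line 2: ['waterfall'] (min_width=9, slack=4)
Line 3: ['sweet', 'matrix'] (min_width=12, slack=1)
Line 4: ['two', 'do', 'yellow'] (min_width=13, slack=0)
Line 5: ['book', 'young'] (min_width=10, slack=3)
Line 6: ['been', 'umbrella'] (min_width=13, slack=0)
Line 7: ['the'] (min_width=3, slack=10)

Answer: |my     guitar|
|waterfall    |
|sweet  matrix|
|two do yellow|
|book    young|
|been umbrella|
|the          |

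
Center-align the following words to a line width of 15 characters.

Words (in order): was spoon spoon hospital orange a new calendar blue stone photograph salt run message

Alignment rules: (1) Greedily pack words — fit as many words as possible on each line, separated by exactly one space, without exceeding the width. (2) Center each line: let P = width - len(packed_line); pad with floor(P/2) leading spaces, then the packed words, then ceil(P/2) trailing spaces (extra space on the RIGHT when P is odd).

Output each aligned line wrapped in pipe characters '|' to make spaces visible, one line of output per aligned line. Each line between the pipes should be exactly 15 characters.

Answer: |was spoon spoon|
|hospital orange|
|a new calendar |
|  blue stone   |
|photograph salt|
|  run message  |

Derivation:
Line 1: ['was', 'spoon', 'spoon'] (min_width=15, slack=0)
Line 2: ['hospital', 'orange'] (min_width=15, slack=0)
Line 3: ['a', 'new', 'calendar'] (min_width=14, slack=1)
Line 4: ['blue', 'stone'] (min_width=10, slack=5)
Line 5: ['photograph', 'salt'] (min_width=15, slack=0)
Line 6: ['run', 'message'] (min_width=11, slack=4)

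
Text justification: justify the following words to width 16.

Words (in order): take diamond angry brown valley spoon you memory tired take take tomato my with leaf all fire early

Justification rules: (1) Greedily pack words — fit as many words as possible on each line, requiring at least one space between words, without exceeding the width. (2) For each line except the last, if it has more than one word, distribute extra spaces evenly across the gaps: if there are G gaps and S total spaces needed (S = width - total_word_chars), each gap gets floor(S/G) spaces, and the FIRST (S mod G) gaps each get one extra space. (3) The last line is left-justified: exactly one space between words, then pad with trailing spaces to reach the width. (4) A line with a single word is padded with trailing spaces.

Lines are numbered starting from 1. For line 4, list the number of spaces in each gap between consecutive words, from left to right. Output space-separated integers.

Line 1: ['take', 'diamond'] (min_width=12, slack=4)
Line 2: ['angry', 'brown'] (min_width=11, slack=5)
Line 3: ['valley', 'spoon', 'you'] (min_width=16, slack=0)
Line 4: ['memory', 'tired'] (min_width=12, slack=4)
Line 5: ['take', 'take', 'tomato'] (min_width=16, slack=0)
Line 6: ['my', 'with', 'leaf', 'all'] (min_width=16, slack=0)
Line 7: ['fire', 'early'] (min_width=10, slack=6)

Answer: 5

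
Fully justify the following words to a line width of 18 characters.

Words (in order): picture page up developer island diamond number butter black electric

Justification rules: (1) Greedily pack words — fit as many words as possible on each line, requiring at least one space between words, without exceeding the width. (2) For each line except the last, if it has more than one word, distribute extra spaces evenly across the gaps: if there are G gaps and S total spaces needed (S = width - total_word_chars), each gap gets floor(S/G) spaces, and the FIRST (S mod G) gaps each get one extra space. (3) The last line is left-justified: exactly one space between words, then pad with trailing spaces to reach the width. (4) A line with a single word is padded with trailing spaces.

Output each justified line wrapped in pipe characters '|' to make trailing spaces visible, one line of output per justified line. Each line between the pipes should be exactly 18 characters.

Answer: |picture   page  up|
|developer   island|
|diamond     number|
|butter       black|
|electric          |

Derivation:
Line 1: ['picture', 'page', 'up'] (min_width=15, slack=3)
Line 2: ['developer', 'island'] (min_width=16, slack=2)
Line 3: ['diamond', 'number'] (min_width=14, slack=4)
Line 4: ['butter', 'black'] (min_width=12, slack=6)
Line 5: ['electric'] (min_width=8, slack=10)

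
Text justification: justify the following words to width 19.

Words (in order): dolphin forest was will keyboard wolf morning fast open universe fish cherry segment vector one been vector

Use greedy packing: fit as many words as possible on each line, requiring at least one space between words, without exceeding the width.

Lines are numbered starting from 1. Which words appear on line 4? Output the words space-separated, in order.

Line 1: ['dolphin', 'forest', 'was'] (min_width=18, slack=1)
Line 2: ['will', 'keyboard', 'wolf'] (min_width=18, slack=1)
Line 3: ['morning', 'fast', 'open'] (min_width=17, slack=2)
Line 4: ['universe', 'fish'] (min_width=13, slack=6)
Line 5: ['cherry', 'segment'] (min_width=14, slack=5)
Line 6: ['vector', 'one', 'been'] (min_width=15, slack=4)
Line 7: ['vector'] (min_width=6, slack=13)

Answer: universe fish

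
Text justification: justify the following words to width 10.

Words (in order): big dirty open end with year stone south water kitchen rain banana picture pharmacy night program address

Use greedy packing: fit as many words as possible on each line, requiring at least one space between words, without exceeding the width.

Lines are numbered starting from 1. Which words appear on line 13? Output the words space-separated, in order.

Answer: program

Derivation:
Line 1: ['big', 'dirty'] (min_width=9, slack=1)
Line 2: ['open', 'end'] (min_width=8, slack=2)
Line 3: ['with', 'year'] (min_width=9, slack=1)
Line 4: ['stone'] (min_width=5, slack=5)
Line 5: ['south'] (min_width=5, slack=5)
Line 6: ['water'] (min_width=5, slack=5)
Line 7: ['kitchen'] (min_width=7, slack=3)
Line 8: ['rain'] (min_width=4, slack=6)
Line 9: ['banana'] (min_width=6, slack=4)
Line 10: ['picture'] (min_width=7, slack=3)
Line 11: ['pharmacy'] (min_width=8, slack=2)
Line 12: ['night'] (min_width=5, slack=5)
Line 13: ['program'] (min_width=7, slack=3)
Line 14: ['address'] (min_width=7, slack=3)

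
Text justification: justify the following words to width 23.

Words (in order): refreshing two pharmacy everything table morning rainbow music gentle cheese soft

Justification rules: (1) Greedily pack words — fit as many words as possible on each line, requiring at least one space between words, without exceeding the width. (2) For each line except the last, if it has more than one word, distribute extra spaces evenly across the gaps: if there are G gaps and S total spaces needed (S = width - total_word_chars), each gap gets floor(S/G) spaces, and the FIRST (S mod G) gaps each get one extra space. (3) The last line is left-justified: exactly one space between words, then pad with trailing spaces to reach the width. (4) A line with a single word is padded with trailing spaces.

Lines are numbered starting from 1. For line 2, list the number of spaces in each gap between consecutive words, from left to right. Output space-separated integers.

Line 1: ['refreshing', 'two', 'pharmacy'] (min_width=23, slack=0)
Line 2: ['everything', 'table'] (min_width=16, slack=7)
Line 3: ['morning', 'rainbow', 'music'] (min_width=21, slack=2)
Line 4: ['gentle', 'cheese', 'soft'] (min_width=18, slack=5)

Answer: 8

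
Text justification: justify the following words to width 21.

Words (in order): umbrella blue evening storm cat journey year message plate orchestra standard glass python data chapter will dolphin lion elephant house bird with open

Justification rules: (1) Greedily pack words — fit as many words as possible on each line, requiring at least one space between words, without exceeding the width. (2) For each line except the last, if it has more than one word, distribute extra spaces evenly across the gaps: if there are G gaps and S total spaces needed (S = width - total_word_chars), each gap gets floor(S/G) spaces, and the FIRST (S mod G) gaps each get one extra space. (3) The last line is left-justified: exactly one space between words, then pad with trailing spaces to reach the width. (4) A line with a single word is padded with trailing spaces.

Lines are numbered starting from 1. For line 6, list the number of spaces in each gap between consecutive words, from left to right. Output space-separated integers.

Answer: 2 1

Derivation:
Line 1: ['umbrella', 'blue', 'evening'] (min_width=21, slack=0)
Line 2: ['storm', 'cat', 'journey'] (min_width=17, slack=4)
Line 3: ['year', 'message', 'plate'] (min_width=18, slack=3)
Line 4: ['orchestra', 'standard'] (min_width=18, slack=3)
Line 5: ['glass', 'python', 'data'] (min_width=17, slack=4)
Line 6: ['chapter', 'will', 'dolphin'] (min_width=20, slack=1)
Line 7: ['lion', 'elephant', 'house'] (min_width=19, slack=2)
Line 8: ['bird', 'with', 'open'] (min_width=14, slack=7)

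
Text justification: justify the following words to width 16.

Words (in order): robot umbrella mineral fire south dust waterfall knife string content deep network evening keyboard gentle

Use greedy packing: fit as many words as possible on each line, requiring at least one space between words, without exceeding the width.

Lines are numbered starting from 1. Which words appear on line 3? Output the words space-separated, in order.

Answer: south dust

Derivation:
Line 1: ['robot', 'umbrella'] (min_width=14, slack=2)
Line 2: ['mineral', 'fire'] (min_width=12, slack=4)
Line 3: ['south', 'dust'] (min_width=10, slack=6)
Line 4: ['waterfall', 'knife'] (min_width=15, slack=1)
Line 5: ['string', 'content'] (min_width=14, slack=2)
Line 6: ['deep', 'network'] (min_width=12, slack=4)
Line 7: ['evening', 'keyboard'] (min_width=16, slack=0)
Line 8: ['gentle'] (min_width=6, slack=10)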